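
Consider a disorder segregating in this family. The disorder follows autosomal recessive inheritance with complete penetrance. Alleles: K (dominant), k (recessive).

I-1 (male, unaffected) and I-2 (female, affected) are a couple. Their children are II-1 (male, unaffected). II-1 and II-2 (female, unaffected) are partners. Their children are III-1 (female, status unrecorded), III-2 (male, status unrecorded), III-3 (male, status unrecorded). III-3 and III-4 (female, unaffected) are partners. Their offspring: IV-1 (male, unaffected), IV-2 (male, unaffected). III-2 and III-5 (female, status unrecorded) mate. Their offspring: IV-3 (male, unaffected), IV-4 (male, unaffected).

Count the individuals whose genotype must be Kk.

1

Obligate heterozygotes: II-1 is unaffected so carries K and received k from I-2 (kk), so II-1 is Kk.
Every other individual is either homozygous by phenotype or has at least one consistent homozygous assignment, so the count is 1.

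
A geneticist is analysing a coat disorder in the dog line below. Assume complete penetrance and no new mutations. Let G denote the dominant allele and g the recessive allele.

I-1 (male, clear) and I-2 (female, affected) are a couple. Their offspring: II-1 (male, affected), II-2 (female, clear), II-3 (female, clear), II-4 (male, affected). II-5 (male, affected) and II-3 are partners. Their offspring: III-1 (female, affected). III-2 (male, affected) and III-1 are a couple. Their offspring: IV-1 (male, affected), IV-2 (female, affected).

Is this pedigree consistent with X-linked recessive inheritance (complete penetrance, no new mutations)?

A consistent assignment under X-linked recessive exists: I-1 X^G Y, I-2 X^g X^g, II-1 X^g Y, II-2 X^G X^g, II-3 X^G X^g, II-4 X^g Y, II-5 X^g Y, III-1 X^g X^g, III-2 X^g Y, IV-1 X^g Y, IV-2 X^g X^g.
In this assignment every recorded phenotype matches its genotype and every non-founder's genotype is obtainable from its parents' genotypes, so the pedigree is consistent.

Yes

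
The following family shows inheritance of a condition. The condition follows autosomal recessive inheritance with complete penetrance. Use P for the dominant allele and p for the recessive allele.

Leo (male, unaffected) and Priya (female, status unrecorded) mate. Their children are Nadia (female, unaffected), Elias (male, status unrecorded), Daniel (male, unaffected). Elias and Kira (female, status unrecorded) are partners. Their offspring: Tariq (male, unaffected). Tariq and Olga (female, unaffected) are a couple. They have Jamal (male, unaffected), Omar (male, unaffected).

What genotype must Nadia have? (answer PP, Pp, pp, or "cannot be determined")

Nadia's phenotype allows PP or Pp, and no parent or child forces a single allele at both positions; consistent genotype assignments exist with Nadia as PP or Pp.

cannot be determined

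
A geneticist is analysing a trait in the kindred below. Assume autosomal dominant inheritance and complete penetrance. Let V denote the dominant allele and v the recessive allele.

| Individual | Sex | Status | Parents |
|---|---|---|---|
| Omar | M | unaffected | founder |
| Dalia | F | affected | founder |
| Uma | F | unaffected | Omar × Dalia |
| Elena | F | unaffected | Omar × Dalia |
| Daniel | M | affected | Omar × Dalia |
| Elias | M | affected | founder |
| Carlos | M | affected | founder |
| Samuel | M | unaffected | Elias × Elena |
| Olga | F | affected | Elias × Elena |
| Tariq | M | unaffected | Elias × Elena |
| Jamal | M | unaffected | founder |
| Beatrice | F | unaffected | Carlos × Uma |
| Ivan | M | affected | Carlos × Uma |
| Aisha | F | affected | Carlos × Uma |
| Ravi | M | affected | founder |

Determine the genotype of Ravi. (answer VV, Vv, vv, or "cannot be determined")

cannot be determined

Ravi's phenotype allows VV or Vv, and no parent or child forces a single allele at both positions; consistent genotype assignments exist with Ravi as VV or Vv.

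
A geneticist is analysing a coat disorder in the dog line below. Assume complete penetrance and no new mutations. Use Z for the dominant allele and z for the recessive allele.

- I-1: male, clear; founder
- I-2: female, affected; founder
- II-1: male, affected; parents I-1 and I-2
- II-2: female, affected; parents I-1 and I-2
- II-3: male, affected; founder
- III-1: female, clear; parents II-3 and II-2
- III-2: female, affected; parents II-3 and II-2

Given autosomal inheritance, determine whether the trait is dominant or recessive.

dominant

II-3 and II-2 are both affected yet have a clear child III-1. Under a recessive model two affected parents are homozygous and every child would be affected, so the trait cannot be recessive.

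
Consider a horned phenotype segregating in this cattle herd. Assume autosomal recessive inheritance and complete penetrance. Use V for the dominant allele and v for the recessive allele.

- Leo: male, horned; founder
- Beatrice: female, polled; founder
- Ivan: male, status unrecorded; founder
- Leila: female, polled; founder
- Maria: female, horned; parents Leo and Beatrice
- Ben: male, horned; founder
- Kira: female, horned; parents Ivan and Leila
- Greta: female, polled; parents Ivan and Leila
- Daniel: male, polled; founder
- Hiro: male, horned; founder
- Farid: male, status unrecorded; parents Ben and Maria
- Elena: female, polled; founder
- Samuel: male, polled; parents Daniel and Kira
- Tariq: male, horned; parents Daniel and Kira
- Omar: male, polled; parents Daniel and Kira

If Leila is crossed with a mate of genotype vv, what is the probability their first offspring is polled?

1/2

Leila is polled so carries V and passed v to Kira (vv), so Leila is Vv.
The cross gives 1/2 Vv : 1/2 vv, so P(offspring is polled) = 1/2.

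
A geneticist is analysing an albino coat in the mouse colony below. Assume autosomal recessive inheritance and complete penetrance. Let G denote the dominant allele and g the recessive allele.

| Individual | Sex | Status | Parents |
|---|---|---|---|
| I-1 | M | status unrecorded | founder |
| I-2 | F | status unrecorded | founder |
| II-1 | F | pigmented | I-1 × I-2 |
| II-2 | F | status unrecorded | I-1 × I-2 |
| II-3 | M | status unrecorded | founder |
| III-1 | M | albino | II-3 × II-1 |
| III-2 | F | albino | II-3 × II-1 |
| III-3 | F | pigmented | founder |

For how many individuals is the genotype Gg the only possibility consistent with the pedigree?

1

Obligate heterozygotes: II-1 is pigmented so carries G and passed g to III-1 (gg), so II-1 is Gg.
Every other individual is either homozygous by phenotype or has at least one consistent homozygous assignment, so the count is 1.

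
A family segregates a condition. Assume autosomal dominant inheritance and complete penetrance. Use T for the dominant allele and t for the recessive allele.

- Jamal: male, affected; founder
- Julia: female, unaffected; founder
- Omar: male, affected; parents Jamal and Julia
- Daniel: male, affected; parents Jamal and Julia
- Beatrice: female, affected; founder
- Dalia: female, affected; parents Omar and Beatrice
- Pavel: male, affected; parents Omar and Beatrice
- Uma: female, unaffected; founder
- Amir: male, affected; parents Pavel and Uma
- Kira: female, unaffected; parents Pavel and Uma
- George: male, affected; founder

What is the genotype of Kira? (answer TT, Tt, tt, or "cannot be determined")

tt

Kira is unaffected, so Kira is tt.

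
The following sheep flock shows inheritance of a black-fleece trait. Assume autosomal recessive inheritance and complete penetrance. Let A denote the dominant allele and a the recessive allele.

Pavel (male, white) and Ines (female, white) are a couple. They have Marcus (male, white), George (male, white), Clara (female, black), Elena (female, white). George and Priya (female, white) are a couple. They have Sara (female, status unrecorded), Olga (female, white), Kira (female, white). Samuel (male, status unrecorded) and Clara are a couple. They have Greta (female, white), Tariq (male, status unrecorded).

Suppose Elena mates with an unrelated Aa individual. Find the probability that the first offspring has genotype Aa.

1/2

Pavel is white so carries A and passed a to Clara (aa), so Pavel is Aa.
Ines is white so carries A and passed a to Clara (aa), so Ines is Aa.
Elena is a white offspring of Pavel (Aa) × Ines (Aa), whose cross gives 1/4 AA : 1/2 Aa : 1/4 aa; conditioning on being white, Elena is AA with probability 1/3, Aa with probability 2/3.
Summing over parental genotype combinations, P(offspring has genotype Aa) = 1/3·1/2 + 2/3·1/2 = 1/2.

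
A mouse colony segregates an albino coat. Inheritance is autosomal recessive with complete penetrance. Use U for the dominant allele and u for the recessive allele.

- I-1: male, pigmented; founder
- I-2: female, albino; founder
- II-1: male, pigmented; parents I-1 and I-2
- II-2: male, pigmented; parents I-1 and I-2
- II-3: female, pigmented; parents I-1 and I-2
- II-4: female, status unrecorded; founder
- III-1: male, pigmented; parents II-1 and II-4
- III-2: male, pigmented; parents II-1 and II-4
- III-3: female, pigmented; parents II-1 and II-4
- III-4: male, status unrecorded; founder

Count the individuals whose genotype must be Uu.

Obligate heterozygotes: II-1 is pigmented so carries U and received u from I-2 (uu), so II-1 is Uu; II-2 is pigmented so carries U and received u from I-2 (uu), so II-2 is Uu; II-3 is pigmented so carries U and received u from I-2 (uu), so II-3 is Uu.
Every other individual is either homozygous by phenotype or has at least one consistent homozygous assignment, so the count is 3.

3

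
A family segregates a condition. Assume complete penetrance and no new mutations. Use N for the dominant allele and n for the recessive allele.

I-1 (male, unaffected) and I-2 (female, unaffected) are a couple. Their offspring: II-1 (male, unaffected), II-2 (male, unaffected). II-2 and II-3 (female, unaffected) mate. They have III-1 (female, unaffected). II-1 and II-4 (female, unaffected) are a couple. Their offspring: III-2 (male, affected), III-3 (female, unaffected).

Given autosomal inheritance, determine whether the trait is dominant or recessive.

II-1 and II-4 are both unaffected yet have an affected child III-2. Under dominance, an affected child requires at least one affected parent, so the trait cannot be dominant.

recessive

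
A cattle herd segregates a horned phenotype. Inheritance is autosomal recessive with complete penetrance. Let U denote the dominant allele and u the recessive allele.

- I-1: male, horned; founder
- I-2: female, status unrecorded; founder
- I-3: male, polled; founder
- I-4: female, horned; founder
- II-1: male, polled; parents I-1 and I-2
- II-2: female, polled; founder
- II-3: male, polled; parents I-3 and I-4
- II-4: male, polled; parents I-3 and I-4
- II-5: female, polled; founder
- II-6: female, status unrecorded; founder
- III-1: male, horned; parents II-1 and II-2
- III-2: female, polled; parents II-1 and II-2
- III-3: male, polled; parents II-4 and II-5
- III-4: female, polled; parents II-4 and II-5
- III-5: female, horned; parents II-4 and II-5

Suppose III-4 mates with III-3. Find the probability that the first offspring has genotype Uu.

II-4 is polled so carries U and received u from I-4 (uu), so II-4 is Uu.
II-5 is polled so carries U and passed u to III-5 (uu), so II-5 is Uu.
III-4 is a polled offspring of II-4 (Uu) × II-5 (Uu), whose cross gives 1/4 UU : 1/2 Uu : 1/4 uu; conditioning on being polled, III-4 is UU with probability 1/3, Uu with probability 2/3.
III-3 is a polled offspring of II-4 (Uu) × II-5 (Uu), whose cross gives 1/4 UU : 1/2 Uu : 1/4 uu; conditioning on being polled, III-3 is UU with probability 1/3, Uu with probability 2/3.
Summing over parental genotype combinations, P(offspring has genotype Uu) = 2/9·1/2 + 2/9·1/2 + 4/9·1/2 = 4/9.

4/9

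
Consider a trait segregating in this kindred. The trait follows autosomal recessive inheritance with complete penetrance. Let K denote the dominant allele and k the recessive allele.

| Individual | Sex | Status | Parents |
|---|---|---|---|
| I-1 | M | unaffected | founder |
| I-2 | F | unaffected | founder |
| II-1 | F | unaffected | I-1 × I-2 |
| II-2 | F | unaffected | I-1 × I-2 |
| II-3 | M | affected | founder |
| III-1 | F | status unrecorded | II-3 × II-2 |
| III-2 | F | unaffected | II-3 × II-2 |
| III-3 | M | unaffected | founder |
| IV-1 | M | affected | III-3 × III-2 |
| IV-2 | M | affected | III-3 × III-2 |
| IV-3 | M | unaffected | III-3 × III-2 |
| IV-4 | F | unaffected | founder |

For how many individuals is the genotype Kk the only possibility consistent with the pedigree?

2

Obligate heterozygotes: III-2 is unaffected so carries K and received k from II-3 (kk), so III-2 is Kk; III-3 is unaffected so carries K and passed k to IV-1 (kk), so III-3 is Kk.
Every other individual is either homozygous by phenotype or has at least one consistent homozygous assignment, so the count is 2.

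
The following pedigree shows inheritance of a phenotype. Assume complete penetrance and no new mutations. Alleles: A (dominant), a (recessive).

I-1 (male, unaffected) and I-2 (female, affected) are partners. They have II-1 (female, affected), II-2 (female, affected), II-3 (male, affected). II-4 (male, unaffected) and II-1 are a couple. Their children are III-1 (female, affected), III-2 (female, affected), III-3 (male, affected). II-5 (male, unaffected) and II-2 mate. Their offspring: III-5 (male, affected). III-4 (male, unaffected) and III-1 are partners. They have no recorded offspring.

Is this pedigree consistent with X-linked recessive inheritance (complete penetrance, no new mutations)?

No

Under X-linked recessive, II-1 (affected, female) cannot arise from I-1 (unaffected) × I-2 (affected).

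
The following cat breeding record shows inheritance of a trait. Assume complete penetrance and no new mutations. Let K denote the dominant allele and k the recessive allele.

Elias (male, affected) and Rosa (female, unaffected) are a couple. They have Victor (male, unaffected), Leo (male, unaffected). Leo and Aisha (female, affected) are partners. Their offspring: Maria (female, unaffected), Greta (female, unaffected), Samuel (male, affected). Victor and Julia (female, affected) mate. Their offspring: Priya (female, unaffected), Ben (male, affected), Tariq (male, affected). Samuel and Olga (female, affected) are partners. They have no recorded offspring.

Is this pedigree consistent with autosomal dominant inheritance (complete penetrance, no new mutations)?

Yes

A consistent assignment under autosomal dominant exists: Elias Kk, Rosa kk, Victor kk, Leo kk, Aisha Kk, Julia Kk, Maria kk, Greta kk, Samuel Kk, Olga KK, Priya kk, Ben Kk, Tariq Kk.
In this assignment every recorded phenotype matches its genotype and every non-founder's genotype is obtainable from its parents' genotypes, so the pedigree is consistent.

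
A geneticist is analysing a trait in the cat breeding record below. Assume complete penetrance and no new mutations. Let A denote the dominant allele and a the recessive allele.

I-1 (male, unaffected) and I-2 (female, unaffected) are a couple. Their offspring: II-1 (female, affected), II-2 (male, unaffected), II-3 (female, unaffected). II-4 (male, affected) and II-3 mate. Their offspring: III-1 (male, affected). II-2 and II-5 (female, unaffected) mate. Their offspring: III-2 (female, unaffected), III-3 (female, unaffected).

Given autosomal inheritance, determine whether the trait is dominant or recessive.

recessive

I-1 and I-2 are both unaffected yet have an affected child II-1. Under dominance, an affected child requires at least one affected parent, so the trait cannot be dominant.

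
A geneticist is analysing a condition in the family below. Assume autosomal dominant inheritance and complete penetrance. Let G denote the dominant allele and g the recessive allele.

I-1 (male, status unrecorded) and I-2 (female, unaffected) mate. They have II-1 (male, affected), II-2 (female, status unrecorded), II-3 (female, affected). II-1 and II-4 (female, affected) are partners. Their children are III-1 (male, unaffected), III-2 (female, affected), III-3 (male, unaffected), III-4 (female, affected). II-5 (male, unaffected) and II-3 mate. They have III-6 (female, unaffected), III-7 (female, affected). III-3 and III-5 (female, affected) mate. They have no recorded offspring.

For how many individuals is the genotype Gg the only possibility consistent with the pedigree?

4

Obligate heterozygotes: II-1 is affected so carries G and received g from I-2 (gg), so II-1 is Gg; II-3 is affected so carries G and received g from I-2 (gg), so II-3 is Gg; II-4 is affected so carries G and passed g to III-1 (gg), so II-4 is Gg; III-7 is affected so carries G and received g from II-5 (gg), so III-7 is Gg.
Every other individual is either homozygous by phenotype or has at least one consistent homozygous assignment, so the count is 4.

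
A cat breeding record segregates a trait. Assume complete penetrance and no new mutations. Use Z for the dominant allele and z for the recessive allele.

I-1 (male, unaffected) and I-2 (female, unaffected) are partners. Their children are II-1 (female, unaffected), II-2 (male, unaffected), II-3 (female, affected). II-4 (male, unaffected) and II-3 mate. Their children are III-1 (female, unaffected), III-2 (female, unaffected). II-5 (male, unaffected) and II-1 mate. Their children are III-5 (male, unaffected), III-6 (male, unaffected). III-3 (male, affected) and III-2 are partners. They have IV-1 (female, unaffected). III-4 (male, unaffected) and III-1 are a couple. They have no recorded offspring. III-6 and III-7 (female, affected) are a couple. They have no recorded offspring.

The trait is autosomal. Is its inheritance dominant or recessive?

recessive

I-1 and I-2 are both unaffected yet have an affected child II-3. Under dominance, an affected child requires at least one affected parent, so the trait cannot be dominant.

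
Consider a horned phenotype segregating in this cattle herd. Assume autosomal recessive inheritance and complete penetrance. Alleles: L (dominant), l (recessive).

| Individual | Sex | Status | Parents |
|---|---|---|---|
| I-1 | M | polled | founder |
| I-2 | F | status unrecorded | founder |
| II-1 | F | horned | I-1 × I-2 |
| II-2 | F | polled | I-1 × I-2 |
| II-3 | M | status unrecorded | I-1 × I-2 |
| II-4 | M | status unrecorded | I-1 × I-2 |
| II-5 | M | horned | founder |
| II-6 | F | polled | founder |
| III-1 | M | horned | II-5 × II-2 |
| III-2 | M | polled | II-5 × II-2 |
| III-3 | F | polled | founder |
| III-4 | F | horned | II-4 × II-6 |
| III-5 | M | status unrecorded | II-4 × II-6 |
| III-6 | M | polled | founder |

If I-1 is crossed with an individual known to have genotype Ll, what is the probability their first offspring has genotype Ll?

1/2

I-1 is polled so carries L and passed l to II-1 (ll), so I-1 is Ll.
The cross gives 1/4 LL : 1/2 Ll : 1/4 ll, so P(offspring has genotype Ll) = 1/2.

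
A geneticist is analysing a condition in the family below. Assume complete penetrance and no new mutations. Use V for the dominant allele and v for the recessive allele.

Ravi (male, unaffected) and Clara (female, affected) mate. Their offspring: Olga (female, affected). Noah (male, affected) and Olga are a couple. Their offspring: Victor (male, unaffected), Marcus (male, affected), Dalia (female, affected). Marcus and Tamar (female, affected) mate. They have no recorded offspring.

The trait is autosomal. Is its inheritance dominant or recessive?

dominant

Noah and Olga are both affected yet have an unaffected child Victor. Under a recessive model two affected parents are homozygous and every child would be affected, so the trait cannot be recessive.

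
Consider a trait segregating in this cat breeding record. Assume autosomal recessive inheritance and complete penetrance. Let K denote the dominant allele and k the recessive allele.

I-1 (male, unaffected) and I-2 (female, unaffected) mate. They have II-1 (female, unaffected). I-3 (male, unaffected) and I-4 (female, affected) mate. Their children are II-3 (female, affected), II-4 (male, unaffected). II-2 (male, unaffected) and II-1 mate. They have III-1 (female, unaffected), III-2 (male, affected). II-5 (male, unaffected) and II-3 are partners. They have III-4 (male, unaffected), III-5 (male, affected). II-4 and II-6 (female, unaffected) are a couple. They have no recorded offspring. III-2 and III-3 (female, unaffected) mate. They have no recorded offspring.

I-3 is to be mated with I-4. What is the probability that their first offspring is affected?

I-3 is unaffected so carries K and passed k to II-3 (kk), so I-3 is Kk.
I-4 is affected, so I-4 is kk.
The cross gives 1/2 Kk : 1/2 kk, so P(offspring is affected) = 1/2.

1/2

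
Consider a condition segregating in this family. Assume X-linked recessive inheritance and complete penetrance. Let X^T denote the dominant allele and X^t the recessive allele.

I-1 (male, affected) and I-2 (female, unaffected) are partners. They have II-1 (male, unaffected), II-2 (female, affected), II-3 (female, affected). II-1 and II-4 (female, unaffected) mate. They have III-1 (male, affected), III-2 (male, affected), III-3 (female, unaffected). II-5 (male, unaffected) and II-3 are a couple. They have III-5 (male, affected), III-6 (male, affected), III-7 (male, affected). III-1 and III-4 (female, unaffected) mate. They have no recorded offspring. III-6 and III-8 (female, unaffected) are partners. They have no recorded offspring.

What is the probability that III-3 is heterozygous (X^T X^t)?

1/2

II-1 is unaffected, so II-1 is X^T Y.
II-4 is unaffected so carries T and passed t to III-1 (X^t Y), so II-4 is X^T X^t.
Their cross gives offspring ratios 1/2 X^T X^T : 1/2 X^T X^t. Conditioning on III-3 being unaffected, P(X^T X^t) = 1/2 / 1 = 1/2.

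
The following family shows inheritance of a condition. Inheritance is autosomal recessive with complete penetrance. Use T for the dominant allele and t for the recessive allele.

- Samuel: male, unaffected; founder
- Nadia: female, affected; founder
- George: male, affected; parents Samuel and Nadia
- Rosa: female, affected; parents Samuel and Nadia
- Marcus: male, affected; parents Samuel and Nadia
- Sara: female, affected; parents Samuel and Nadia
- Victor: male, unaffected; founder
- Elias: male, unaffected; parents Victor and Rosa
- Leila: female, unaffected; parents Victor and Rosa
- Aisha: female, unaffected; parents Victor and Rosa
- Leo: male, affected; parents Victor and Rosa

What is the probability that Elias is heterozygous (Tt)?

1

Elias is unaffected so carries T and received t from Rosa (tt), so Elias is Tt, giving P(Tt) = 1.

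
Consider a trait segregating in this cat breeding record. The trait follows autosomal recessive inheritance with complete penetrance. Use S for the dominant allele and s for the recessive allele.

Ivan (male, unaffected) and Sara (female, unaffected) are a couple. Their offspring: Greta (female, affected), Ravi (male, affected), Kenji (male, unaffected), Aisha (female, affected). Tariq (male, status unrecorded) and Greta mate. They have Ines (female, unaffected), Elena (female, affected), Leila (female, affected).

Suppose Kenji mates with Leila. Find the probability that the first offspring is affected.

Ivan is unaffected so carries S and passed s to Greta (ss), so Ivan is Ss.
Sara is unaffected so carries S and passed s to Greta (ss), so Sara is Ss.
Kenji is an unaffected offspring of Ivan (Ss) × Sara (Ss), whose cross gives 1/4 SS : 1/2 Ss : 1/4 ss; conditioning on being unaffected, Kenji is SS with probability 1/3, Ss with probability 2/3.
Leila is affected, so Leila is ss.
Summing over parental genotype combinations, P(offspring is affected) = 2/3·1/2 = 1/3.

1/3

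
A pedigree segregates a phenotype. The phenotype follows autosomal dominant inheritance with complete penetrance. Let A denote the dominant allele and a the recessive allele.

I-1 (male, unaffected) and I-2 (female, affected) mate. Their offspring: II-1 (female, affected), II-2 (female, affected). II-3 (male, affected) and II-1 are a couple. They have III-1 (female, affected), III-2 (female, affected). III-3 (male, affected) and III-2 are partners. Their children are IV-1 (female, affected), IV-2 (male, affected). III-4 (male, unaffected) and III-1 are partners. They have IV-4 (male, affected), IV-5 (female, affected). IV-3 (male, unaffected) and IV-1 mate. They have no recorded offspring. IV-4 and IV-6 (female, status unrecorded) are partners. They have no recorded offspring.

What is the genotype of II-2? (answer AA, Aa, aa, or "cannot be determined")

Aa

From phenotype alone, II-2 is AA or Aa.
II-2 is affected so carries A and received a from I-1 (aa), so II-2 is Aa.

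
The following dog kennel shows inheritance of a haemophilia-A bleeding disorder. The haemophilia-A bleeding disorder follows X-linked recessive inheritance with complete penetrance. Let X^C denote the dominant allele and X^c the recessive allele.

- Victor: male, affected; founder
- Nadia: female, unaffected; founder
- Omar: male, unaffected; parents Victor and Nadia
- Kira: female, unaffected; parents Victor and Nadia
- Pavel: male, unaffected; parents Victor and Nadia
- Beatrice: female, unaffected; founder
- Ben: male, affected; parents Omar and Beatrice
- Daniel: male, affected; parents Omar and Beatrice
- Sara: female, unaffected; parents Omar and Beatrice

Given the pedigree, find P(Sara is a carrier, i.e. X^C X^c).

1/2

Omar is unaffected, so Omar is X^C Y.
Beatrice is unaffected so carries C and passed c to Ben (X^c Y), so Beatrice is X^C X^c.
Their cross gives offspring ratios 1/2 X^C X^C : 1/2 X^C X^c. Conditioning on Sara being unaffected, P(X^C X^c) = 1/2 / 1 = 1/2.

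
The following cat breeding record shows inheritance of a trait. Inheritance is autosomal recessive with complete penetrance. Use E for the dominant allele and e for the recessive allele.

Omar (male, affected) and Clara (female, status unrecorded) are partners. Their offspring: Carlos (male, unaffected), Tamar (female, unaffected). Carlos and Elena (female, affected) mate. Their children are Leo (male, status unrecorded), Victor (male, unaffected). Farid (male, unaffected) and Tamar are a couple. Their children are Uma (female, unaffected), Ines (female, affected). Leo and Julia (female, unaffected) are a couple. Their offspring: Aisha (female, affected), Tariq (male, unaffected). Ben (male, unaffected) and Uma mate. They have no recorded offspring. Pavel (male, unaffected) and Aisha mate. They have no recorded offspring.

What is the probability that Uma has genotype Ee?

Farid is unaffected so carries E and passed e to Ines (ee), so Farid is Ee.
Tamar is unaffected so carries E and received e from Omar (ee), so Tamar is Ee.
Their cross gives offspring ratios 1/4 EE : 1/2 Ee : 1/4 ee. Conditioning on Uma being unaffected, P(Ee) = 1/2 / 3/4 = 2/3.

2/3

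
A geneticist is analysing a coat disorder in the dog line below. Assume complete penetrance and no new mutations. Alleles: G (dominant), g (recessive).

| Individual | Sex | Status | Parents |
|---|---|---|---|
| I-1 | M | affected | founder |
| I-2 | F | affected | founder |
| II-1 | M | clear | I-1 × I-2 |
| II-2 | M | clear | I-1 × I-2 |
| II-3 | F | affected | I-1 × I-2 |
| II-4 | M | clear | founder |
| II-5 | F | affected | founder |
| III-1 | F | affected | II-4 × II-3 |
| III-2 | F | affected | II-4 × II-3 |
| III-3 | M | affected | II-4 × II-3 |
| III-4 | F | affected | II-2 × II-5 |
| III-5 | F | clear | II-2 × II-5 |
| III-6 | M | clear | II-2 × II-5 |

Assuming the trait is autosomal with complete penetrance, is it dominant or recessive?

I-1 and I-2 are both affected yet have a clear child II-1. Under a recessive model two affected parents are homozygous and every child would be affected, so the trait cannot be recessive.

dominant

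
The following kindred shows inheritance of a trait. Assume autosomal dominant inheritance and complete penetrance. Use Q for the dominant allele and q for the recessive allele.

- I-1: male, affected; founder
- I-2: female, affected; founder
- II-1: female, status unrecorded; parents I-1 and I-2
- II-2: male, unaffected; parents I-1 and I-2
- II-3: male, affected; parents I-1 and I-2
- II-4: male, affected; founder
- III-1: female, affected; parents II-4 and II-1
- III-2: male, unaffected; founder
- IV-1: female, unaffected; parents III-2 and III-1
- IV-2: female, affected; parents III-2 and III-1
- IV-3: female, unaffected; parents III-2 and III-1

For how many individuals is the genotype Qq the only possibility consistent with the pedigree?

Obligate heterozygotes: I-1 is affected so carries Q and passed q to II-2 (qq), so I-1 is Qq; I-2 is affected so carries Q and passed q to II-2 (qq), so I-2 is Qq; III-1 is affected so carries Q and passed q to IV-1 (qq), so III-1 is Qq; IV-2 is affected so carries Q and received q from III-2 (qq), so IV-2 is Qq.
Every other individual is either homozygous by phenotype or has at least one consistent homozygous assignment, so the count is 4.

4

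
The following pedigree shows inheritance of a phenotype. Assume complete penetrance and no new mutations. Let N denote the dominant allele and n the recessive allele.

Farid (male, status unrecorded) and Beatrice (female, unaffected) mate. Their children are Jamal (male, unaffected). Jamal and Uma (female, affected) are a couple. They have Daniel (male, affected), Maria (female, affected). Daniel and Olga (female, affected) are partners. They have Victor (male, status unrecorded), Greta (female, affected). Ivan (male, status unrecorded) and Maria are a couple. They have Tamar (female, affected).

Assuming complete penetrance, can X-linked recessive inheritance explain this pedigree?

No

Under X-linked recessive, Maria (affected, female) cannot arise from Jamal (unaffected) × Uma (affected).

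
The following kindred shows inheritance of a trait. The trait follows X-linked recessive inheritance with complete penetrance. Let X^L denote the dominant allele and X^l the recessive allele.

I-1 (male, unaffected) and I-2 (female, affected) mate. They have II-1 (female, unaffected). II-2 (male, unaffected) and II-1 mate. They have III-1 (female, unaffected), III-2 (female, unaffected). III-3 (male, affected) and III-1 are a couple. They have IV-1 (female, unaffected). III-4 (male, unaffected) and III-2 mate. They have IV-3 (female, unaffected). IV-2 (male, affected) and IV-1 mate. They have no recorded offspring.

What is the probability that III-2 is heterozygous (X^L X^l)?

1/2

II-2 is unaffected, so II-2 is X^L Y.
II-1 is unaffected so carries L and received l from I-2 (X^l X^l), so II-1 is X^L X^l.
Their cross gives offspring ratios 1/2 X^L X^L : 1/2 X^L X^l. Conditioning on III-2 being unaffected, P(X^L X^l) = 1/2 / 1 = 1/2 before taking III-2's own offspring into account.
III-4 is unaffected, so III-4 is X^L Y.
III-2's offspring (IV-3) would show their recorded status with the same probability whether III-2 is X^L X^l or X^L X^L, so they carry no information and P(X^L X^l) = 1/2.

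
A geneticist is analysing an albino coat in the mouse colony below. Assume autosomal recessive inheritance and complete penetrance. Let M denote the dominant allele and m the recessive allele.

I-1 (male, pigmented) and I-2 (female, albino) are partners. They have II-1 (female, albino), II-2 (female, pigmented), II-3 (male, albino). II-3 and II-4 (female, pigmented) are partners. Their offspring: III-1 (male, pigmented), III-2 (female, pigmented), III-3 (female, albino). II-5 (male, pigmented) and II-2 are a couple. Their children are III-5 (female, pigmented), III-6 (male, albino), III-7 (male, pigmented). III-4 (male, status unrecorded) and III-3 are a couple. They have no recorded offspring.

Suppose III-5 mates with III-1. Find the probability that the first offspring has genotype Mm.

II-5 is pigmented so carries M and passed m to III-6 (mm), so II-5 is Mm.
II-2 is pigmented so carries M and received m from I-2 (mm), so II-2 is Mm.
III-5 is a pigmented offspring of II-5 (Mm) × II-2 (Mm), whose cross gives 1/4 MM : 1/2 Mm : 1/4 mm; conditioning on being pigmented, III-5 is MM with probability 1/3, Mm with probability 2/3.
III-1 is pigmented so carries M and received m from II-3 (mm), so III-1 is Mm.
Summing over parental genotype combinations, P(offspring has genotype Mm) = 1/3·1/2 + 2/3·1/2 = 1/2.

1/2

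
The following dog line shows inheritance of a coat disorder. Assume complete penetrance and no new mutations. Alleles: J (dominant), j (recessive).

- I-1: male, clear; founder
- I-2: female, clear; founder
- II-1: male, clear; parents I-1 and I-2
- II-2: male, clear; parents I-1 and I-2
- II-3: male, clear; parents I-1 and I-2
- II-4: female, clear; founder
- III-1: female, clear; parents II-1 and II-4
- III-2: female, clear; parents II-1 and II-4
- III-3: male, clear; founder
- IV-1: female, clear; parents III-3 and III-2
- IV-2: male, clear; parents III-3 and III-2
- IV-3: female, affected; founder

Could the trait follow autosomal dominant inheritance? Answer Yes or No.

Yes

A consistent assignment under autosomal dominant exists: I-1 jj, I-2 jj, II-1 jj, II-2 jj, II-3 jj, II-4 jj, III-1 jj, III-2 jj, III-3 jj, IV-1 jj, IV-2 jj, IV-3 JJ.
In this assignment every recorded phenotype matches its genotype and every non-founder's genotype is obtainable from its parents' genotypes, so the pedigree is consistent.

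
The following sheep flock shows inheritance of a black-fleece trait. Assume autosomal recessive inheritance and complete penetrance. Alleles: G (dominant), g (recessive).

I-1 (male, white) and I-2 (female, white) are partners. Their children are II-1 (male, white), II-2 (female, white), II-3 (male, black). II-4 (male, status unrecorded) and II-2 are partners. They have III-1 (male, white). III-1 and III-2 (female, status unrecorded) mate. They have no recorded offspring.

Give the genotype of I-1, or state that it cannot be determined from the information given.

From phenotype alone, I-1 is GG or Gg.
I-1 is white so carries G and passed g to II-3 (gg), so I-1 is Gg.

Gg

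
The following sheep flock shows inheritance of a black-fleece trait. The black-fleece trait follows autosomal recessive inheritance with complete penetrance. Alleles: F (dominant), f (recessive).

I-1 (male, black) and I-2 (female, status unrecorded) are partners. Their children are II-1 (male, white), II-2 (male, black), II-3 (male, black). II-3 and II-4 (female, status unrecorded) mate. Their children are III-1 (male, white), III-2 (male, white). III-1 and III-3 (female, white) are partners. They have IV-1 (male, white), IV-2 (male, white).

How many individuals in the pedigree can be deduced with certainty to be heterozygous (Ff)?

4

Obligate heterozygotes: I-2 passed F to II-1 (Ff, whose f came from I-1) and passed f to II-2 (ff), so I-2 is Ff; II-1 is white so carries F and received f from I-1 (ff), so II-1 is Ff; III-1 is white so carries F and received f from II-3 (ff), so III-1 is Ff; III-2 is white so carries F and received f from II-3 (ff), so III-2 is Ff.
Every other individual is either homozygous by phenotype or has at least one consistent homozygous assignment, so the count is 4.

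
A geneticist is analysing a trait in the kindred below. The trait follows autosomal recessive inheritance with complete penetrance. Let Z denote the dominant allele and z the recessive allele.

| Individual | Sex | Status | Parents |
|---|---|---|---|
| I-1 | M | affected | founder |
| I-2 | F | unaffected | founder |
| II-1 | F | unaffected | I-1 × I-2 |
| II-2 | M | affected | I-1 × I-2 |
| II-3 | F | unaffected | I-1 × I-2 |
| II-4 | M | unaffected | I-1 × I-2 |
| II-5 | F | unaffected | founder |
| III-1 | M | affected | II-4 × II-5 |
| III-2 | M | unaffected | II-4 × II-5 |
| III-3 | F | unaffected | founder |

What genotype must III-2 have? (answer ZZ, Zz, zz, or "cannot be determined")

cannot be determined

III-2's phenotype allows ZZ or Zz, and no parent or child forces a single allele at both positions; consistent genotype assignments exist with III-2 as ZZ or Zz.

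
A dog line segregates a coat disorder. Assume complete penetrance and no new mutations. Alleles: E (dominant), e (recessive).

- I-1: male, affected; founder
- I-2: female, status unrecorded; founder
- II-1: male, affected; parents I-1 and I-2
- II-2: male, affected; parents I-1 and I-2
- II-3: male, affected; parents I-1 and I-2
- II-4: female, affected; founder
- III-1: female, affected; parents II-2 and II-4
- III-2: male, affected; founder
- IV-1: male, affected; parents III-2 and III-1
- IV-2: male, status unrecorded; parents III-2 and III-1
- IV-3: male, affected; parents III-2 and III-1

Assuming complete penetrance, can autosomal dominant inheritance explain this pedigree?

Yes

A consistent assignment under autosomal dominant exists: I-1 EE, I-2 EE, II-1 EE, II-2 EE, II-3 EE, II-4 EE, III-1 EE, III-2 EE, IV-1 EE, IV-2 EE, IV-3 EE.
In this assignment every recorded phenotype matches its genotype and every non-founder's genotype is obtainable from its parents' genotypes, so the pedigree is consistent.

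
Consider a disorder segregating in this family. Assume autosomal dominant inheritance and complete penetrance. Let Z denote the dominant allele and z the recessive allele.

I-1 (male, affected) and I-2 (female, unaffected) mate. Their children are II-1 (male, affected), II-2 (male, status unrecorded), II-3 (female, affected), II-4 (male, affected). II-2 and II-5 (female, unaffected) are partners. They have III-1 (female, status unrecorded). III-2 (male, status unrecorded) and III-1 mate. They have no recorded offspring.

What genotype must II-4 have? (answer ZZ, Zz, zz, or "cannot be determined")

From phenotype alone, II-4 is ZZ or Zz.
II-4 is affected so carries Z and received z from I-2 (zz), so II-4 is Zz.

Zz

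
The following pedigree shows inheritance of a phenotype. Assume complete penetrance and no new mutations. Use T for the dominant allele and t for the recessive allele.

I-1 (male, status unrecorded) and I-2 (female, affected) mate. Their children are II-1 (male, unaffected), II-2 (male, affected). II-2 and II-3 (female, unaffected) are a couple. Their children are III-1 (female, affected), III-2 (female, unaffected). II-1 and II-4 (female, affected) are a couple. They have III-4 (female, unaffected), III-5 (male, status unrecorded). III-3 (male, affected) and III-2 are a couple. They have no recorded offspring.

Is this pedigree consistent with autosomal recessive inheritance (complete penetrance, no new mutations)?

A consistent assignment under autosomal recessive exists: I-1 Tt, I-2 tt, II-1 Tt, II-2 tt, II-3 Tt, II-4 tt, III-1 tt, III-2 Tt, III-3 tt, III-4 Tt, III-5 Tt.
In this assignment every recorded phenotype matches its genotype and every non-founder's genotype is obtainable from its parents' genotypes, so the pedigree is consistent.

Yes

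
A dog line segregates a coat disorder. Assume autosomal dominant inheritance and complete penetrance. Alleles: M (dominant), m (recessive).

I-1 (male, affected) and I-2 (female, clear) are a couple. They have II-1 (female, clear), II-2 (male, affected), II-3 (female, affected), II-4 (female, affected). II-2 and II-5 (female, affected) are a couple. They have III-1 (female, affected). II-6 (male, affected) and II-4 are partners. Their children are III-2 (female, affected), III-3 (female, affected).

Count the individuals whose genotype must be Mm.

4

Obligate heterozygotes: I-1 is affected so carries M and passed m to II-1 (mm), so I-1 is Mm; II-2 is affected so carries M and received m from I-2 (mm), so II-2 is Mm; II-3 is affected so carries M and received m from I-2 (mm), so II-3 is Mm; II-4 is affected so carries M and received m from I-2 (mm), so II-4 is Mm.
Every other individual is either homozygous by phenotype or has at least one consistent homozygous assignment, so the count is 4.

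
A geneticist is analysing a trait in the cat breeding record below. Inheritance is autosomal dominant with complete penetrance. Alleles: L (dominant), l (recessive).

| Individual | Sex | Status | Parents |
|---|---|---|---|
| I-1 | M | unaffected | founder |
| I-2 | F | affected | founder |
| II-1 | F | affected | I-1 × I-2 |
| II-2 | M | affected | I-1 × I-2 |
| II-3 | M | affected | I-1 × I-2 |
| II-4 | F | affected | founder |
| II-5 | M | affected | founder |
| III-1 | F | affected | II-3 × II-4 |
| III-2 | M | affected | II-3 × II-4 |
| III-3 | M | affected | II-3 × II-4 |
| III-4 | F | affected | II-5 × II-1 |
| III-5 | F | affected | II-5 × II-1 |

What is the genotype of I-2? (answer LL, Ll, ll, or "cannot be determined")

cannot be determined

I-2's phenotype allows LL or Ll, and no parent or child forces a single allele at both positions; consistent genotype assignments exist with I-2 as LL or Ll.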